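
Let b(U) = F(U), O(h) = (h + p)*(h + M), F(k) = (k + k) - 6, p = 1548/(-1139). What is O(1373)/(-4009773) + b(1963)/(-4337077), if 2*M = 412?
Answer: -10716908819048557/19808000754760419 ≈ -0.54104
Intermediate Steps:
p = -1548/1139 (p = 1548*(-1/1139) = -1548/1139 ≈ -1.3591)
F(k) = -6 + 2*k (F(k) = 2*k - 6 = -6 + 2*k)
M = 206 (M = (1/2)*412 = 206)
O(h) = (206 + h)*(-1548/1139 + h) (O(h) = (h - 1548/1139)*(h + 206) = (-1548/1139 + h)*(206 + h) = (206 + h)*(-1548/1139 + h))
b(U) = -6 + 2*U
O(1373)/(-4009773) + b(1963)/(-4337077) = (-318888/1139 + 1373**2 + (233086/1139)*1373)/(-4009773) + (-6 + 2*1963)/(-4337077) = (-318888/1139 + 1885129 + 320027078/1139)*(-1/4009773) + (-6 + 3926)*(-1/4337077) = (2466870121/1139)*(-1/4009773) + 3920*(-1/4337077) = -2466870121/4567131447 - 3920/4337077 = -10716908819048557/19808000754760419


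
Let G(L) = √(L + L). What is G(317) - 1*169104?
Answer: -169104 + √634 ≈ -1.6908e+5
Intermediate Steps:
G(L) = √2*√L (G(L) = √(2*L) = √2*√L)
G(317) - 1*169104 = √2*√317 - 1*169104 = √634 - 169104 = -169104 + √634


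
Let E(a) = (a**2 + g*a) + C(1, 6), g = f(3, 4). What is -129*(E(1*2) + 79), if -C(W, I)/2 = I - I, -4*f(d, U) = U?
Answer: -10449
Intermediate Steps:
f(d, U) = -U/4
g = -1 (g = -1/4*4 = -1)
C(W, I) = 0 (C(W, I) = -2*(I - I) = -2*0 = 0)
E(a) = a**2 - a (E(a) = (a**2 - a) + 0 = a**2 - a)
-129*(E(1*2) + 79) = -129*((1*2)*(-1 + 1*2) + 79) = -129*(2*(-1 + 2) + 79) = -129*(2*1 + 79) = -129*(2 + 79) = -129*81 = -10449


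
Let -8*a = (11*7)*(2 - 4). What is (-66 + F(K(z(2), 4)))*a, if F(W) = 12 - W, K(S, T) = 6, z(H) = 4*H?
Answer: -1155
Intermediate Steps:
a = 77/4 (a = -11*7*(2 - 4)/8 = -77*(-2)/8 = -⅛*(-154) = 77/4 ≈ 19.250)
(-66 + F(K(z(2), 4)))*a = (-66 + (12 - 1*6))*(77/4) = (-66 + (12 - 6))*(77/4) = (-66 + 6)*(77/4) = -60*77/4 = -1155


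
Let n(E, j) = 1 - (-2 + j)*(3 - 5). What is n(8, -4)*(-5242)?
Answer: 57662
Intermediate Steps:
n(E, j) = -3 + 2*j (n(E, j) = 1 - (-2 + j)*(-2) = 1 - (4 - 2*j) = 1 + (-4 + 2*j) = -3 + 2*j)
n(8, -4)*(-5242) = (-3 + 2*(-4))*(-5242) = (-3 - 8)*(-5242) = -11*(-5242) = 57662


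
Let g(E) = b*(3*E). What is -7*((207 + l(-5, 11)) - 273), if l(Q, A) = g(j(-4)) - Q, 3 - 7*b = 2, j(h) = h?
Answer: 439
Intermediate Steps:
b = 1/7 (b = 3/7 - 1/7*2 = 3/7 - 2/7 = 1/7 ≈ 0.14286)
g(E) = 3*E/7 (g(E) = (3*E)/7 = 3*E/7)
l(Q, A) = -12/7 - Q (l(Q, A) = (3/7)*(-4) - Q = -12/7 - Q)
-7*((207 + l(-5, 11)) - 273) = -7*((207 + (-12/7 - 1*(-5))) - 273) = -7*((207 + (-12/7 + 5)) - 273) = -7*((207 + 23/7) - 273) = -7*(1472/7 - 273) = -7*(-439/7) = 439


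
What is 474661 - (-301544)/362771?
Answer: 172193547175/362771 ≈ 4.7466e+5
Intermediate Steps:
474661 - (-301544)/362771 = 474661 - 1*(-301544/362771) = 474661 + 301544/362771 = 172193547175/362771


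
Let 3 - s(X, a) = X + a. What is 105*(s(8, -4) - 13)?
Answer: -1470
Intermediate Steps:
s(X, a) = 3 - X - a (s(X, a) = 3 - (X + a) = 3 + (-X - a) = 3 - X - a)
105*(s(8, -4) - 13) = 105*((3 - 1*8 - 1*(-4)) - 13) = 105*((3 - 8 + 4) - 13) = 105*(-1 - 13) = 105*(-14) = -1470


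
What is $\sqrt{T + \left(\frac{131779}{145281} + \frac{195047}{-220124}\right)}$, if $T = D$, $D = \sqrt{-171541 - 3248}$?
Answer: $\frac{\sqrt{5365395916114905579 + 767032377487137378252 i \sqrt{19421}}}{15989917422} \approx 14.459 + 14.458 i$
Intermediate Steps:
$D = 3 i \sqrt{19421}$ ($D = \sqrt{-174789} = 3 i \sqrt{19421} \approx 418.08 i$)
$T = 3 i \sqrt{19421} \approx 418.08 i$
$\sqrt{T + \left(\frac{131779}{145281} + \frac{195047}{-220124}\right)} = \sqrt{3 i \sqrt{19421} + \left(\frac{131779}{145281} + \frac{195047}{-220124}\right)} = \sqrt{3 i \sqrt{19421} + \left(131779 \cdot \frac{1}{145281} + 195047 \left(- \frac{1}{220124}\right)\right)} = \sqrt{3 i \sqrt{19421} + \left(\frac{131779}{145281} - \frac{195047}{220124}\right)} = \sqrt{3 i \sqrt{19421} + \frac{671097389}{31979834844}} = \sqrt{\frac{671097389}{31979834844} + 3 i \sqrt{19421}}$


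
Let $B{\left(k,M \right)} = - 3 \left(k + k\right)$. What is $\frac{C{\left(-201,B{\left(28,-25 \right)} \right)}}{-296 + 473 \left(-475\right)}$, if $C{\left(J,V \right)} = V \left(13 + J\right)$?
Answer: $- \frac{31584}{224971} \approx -0.14039$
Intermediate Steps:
$B{\left(k,M \right)} = - 6 k$ ($B{\left(k,M \right)} = - 3 \cdot 2 k = - 6 k$)
$\frac{C{\left(-201,B{\left(28,-25 \right)} \right)}}{-296 + 473 \left(-475\right)} = \frac{\left(-6\right) 28 \left(13 - 201\right)}{-296 + 473 \left(-475\right)} = \frac{\left(-168\right) \left(-188\right)}{-296 - 224675} = \frac{31584}{-224971} = 31584 \left(- \frac{1}{224971}\right) = - \frac{31584}{224971}$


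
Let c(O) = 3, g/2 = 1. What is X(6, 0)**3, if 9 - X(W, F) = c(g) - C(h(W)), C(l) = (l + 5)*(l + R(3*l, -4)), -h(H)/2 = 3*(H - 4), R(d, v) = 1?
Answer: 571787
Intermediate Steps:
g = 2 (g = 2*1 = 2)
h(H) = 24 - 6*H (h(H) = -6*(H - 4) = -6*(-4 + H) = -2*(-12 + 3*H) = 24 - 6*H)
C(l) = (1 + l)*(5 + l) (C(l) = (l + 5)*(l + 1) = (5 + l)*(1 + l) = (1 + l)*(5 + l))
X(W, F) = 155 + (24 - 6*W)**2 - 36*W (X(W, F) = 9 - (3 - (5 + (24 - 6*W)**2 + 6*(24 - 6*W))) = 9 - (3 - (5 + (24 - 6*W)**2 + (144 - 36*W))) = 9 - (3 - (149 + (24 - 6*W)**2 - 36*W)) = 9 - (3 + (-149 - (24 - 6*W)**2 + 36*W)) = 9 - (-146 - (24 - 6*W)**2 + 36*W) = 9 + (146 + (24 - 6*W)**2 - 36*W) = 155 + (24 - 6*W)**2 - 36*W)
X(6, 0)**3 = (731 - 324*6 + 36*6**2)**3 = (731 - 1944 + 36*36)**3 = (731 - 1944 + 1296)**3 = 83**3 = 571787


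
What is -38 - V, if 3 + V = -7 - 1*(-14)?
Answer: -42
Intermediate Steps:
V = 4 (V = -3 + (-7 - 1*(-14)) = -3 + (-7 + 14) = -3 + 7 = 4)
-38 - V = -38 - 1*4 = -38 - 4 = -42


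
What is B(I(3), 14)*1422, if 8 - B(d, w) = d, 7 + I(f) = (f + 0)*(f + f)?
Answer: -4266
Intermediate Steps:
I(f) = -7 + 2*f**2 (I(f) = -7 + (f + 0)*(f + f) = -7 + f*(2*f) = -7 + 2*f**2)
B(d, w) = 8 - d
B(I(3), 14)*1422 = (8 - (-7 + 2*3**2))*1422 = (8 - (-7 + 2*9))*1422 = (8 - (-7 + 18))*1422 = (8 - 1*11)*1422 = (8 - 11)*1422 = -3*1422 = -4266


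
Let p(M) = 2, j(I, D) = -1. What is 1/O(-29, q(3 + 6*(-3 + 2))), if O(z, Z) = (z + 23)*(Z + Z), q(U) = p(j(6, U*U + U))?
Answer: -1/24 ≈ -0.041667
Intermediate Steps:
q(U) = 2
O(z, Z) = 2*Z*(23 + z) (O(z, Z) = (23 + z)*(2*Z) = 2*Z*(23 + z))
1/O(-29, q(3 + 6*(-3 + 2))) = 1/(2*2*(23 - 29)) = 1/(2*2*(-6)) = 1/(-24) = -1/24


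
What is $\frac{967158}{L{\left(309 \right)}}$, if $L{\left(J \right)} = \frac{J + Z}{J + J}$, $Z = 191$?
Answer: $\frac{149425911}{125} \approx 1.1954 \cdot 10^{6}$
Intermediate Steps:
$L{\left(J \right)} = \frac{191 + J}{2 J}$ ($L{\left(J \right)} = \frac{J + 191}{J + J} = \frac{191 + J}{2 J}$)
$\frac{967158}{L{\left(309 \right)}} = \frac{967158}{\frac{1}{2} \cdot \frac{1}{309} \left(191 + 309\right)} = \frac{967158}{\frac{1}{2} \cdot \frac{1}{309} \cdot 500} = \frac{967158}{\frac{250}{309}} = 967158 \cdot \frac{309}{250} = \frac{149425911}{125}$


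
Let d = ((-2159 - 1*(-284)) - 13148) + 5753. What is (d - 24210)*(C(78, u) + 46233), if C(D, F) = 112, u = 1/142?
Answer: -1551630600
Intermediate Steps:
u = 1/142 ≈ 0.0070423
d = -9270 (d = ((-2159 + 284) - 13148) + 5753 = (-1875 - 13148) + 5753 = -15023 + 5753 = -9270)
(d - 24210)*(C(78, u) + 46233) = (-9270 - 24210)*(112 + 46233) = -33480*46345 = -1551630600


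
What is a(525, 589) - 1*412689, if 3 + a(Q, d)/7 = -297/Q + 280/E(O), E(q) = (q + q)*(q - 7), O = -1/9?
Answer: -164589459/400 ≈ -4.1147e+5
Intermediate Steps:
O = -1/9 (O = -1*1/9 = -1/9 ≈ -0.11111)
E(q) = 2*q*(-7 + q) (E(q) = (2*q)*(-7 + q) = 2*q*(-7 + q))
a(Q, d) = 19509/16 - 2079/Q (a(Q, d) = -21 + 7*(-297/Q + 280/((2*(-1/9)*(-7 - 1/9)))) = -21 + 7*(-297/Q + 280/((2*(-1/9)*(-64/9)))) = -21 + 7*(-297/Q + 280/(128/81)) = -21 + 7*(-297/Q + 280*(81/128)) = -21 + 7*(-297/Q + 2835/16) = -21 + 7*(2835/16 - 297/Q) = -21 + (19845/16 - 2079/Q) = 19509/16 - 2079/Q)
a(525, 589) - 1*412689 = (19509/16 - 2079/525) - 1*412689 = (19509/16 - 2079*1/525) - 412689 = (19509/16 - 99/25) - 412689 = 486141/400 - 412689 = -164589459/400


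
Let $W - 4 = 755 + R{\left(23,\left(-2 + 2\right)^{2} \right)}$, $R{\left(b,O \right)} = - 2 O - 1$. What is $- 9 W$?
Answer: $-6822$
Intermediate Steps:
$R{\left(b,O \right)} = -1 - 2 O$
$W = 758$ ($W = 4 + \left(755 - \left(1 + 2 \left(-2 + 2\right)^{2}\right)\right) = 4 + \left(755 - \left(1 + 2 \cdot 0^{2}\right)\right) = 4 + \left(755 - 1\right) = 4 + 754 = 758$)
$- 9 W = \left(-9\right) 758 = -6822$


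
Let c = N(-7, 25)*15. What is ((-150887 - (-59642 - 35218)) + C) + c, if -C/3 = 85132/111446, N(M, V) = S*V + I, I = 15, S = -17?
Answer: -3464816669/55723 ≈ -62179.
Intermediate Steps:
N(M, V) = 15 - 17*V (N(M, V) = -17*V + 15 = 15 - 17*V)
c = -6150 (c = (15 - 17*25)*15 = (15 - 425)*15 = -410*15 = -6150)
C = -127698/55723 (C = -255396/111446 = -3*42566/55723 = -127698/55723 ≈ -2.2917)
((-150887 - (-59642 - 35218)) + C) + c = ((-150887 - (-59642 - 35218)) - 127698/55723) - 6150 = ((-150887 - 1*(-94860)) - 127698/55723) - 6150 = ((-150887 + 94860) - 127698/55723) - 6150 = (-56027 - 127698/55723) - 6150 = -3122120219/55723 - 6150 = -3464816669/55723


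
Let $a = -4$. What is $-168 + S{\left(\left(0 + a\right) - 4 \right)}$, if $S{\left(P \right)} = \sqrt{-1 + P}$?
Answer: $-168 + 3 i \approx -168.0 + 3.0 i$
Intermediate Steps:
$-168 + S{\left(\left(0 + a\right) - 4 \right)} = -168 + \sqrt{-1 + \left(\left(0 - 4\right) - 4\right)} = -168 + \sqrt{-1 - 8} = -168 + \sqrt{-9} = -168 + 3 i$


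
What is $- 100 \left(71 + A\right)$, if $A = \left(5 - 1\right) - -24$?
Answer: $-9900$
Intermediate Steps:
$A = 28$ ($A = \left(5 - 1\right) + 24 = 4 + 24 = 28$)
$- 100 \left(71 + A\right) = - 100 \left(71 + 28\right) = \left(-100\right) 99 = -9900$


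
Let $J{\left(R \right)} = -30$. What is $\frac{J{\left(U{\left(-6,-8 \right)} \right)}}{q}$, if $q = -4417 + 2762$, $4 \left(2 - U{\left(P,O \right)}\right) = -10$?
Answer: $\frac{6}{331} \approx 0.018127$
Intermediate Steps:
$U{\left(P,O \right)} = \frac{9}{2}$ ($U{\left(P,O \right)} = 2 - - \frac{5}{2} = 2 + \frac{5}{2} = \frac{9}{2}$)
$q = -1655$
$\frac{J{\left(U{\left(-6,-8 \right)} \right)}}{q} = - \frac{30}{-1655} = \left(-30\right) \left(- \frac{1}{1655}\right) = \frac{6}{331}$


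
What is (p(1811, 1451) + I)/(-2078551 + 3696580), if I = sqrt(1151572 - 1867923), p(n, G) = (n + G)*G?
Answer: 676166/231147 + I*sqrt(716351)/1618029 ≈ 2.9253 + 0.00052309*I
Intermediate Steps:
p(n, G) = G*(G + n) (p(n, G) = (G + n)*G = G*(G + n))
I = I*sqrt(716351) (I = sqrt(-716351) = I*sqrt(716351) ≈ 846.38*I)
(p(1811, 1451) + I)/(-2078551 + 3696580) = (1451*(1451 + 1811) + I*sqrt(716351))/(-2078551 + 3696580) = (1451*3262 + I*sqrt(716351))/1618029 = (4733162 + I*sqrt(716351))*(1/1618029) = 676166/231147 + I*sqrt(716351)/1618029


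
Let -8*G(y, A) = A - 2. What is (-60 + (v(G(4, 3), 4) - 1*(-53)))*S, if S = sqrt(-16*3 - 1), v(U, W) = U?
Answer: -399*I/8 ≈ -49.875*I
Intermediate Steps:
G(y, A) = 1/4 - A/8 (G(y, A) = -(A - 2)/8 = -(-2 + A)/8 = 1/4 - A/8)
S = 7*I (S = sqrt(-48 - 1) = sqrt(-49) = 7*I ≈ 7.0*I)
(-60 + (v(G(4, 3), 4) - 1*(-53)))*S = (-60 + ((1/4 - 1/8*3) - 1*(-53)))*(7*I) = (-60 + ((1/4 - 3/8) + 53))*(7*I) = (-60 + (-1/8 + 53))*(7*I) = (-60 + 423/8)*(7*I) = -399*I/8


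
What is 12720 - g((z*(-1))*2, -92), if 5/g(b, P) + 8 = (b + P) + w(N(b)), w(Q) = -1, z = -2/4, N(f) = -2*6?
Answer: 254401/20 ≈ 12720.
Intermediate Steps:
N(f) = -12
z = -½ (z = -2*¼ = -½ ≈ -0.50000)
g(b, P) = 5/(-9 + P + b) (g(b, P) = 5/(-8 + ((b + P) - 1)) = 5/(-8 + ((P + b) - 1)) = 5/(-8 + (-1 + P + b)) = 5/(-9 + P + b))
12720 - g((z*(-1))*2, -92) = 12720 - 5/(-9 - 92 - ½*(-1)*2) = 12720 - 5/(-9 - 92 + (½)*2) = 12720 - 5/(-9 - 92 + 1) = 12720 - 5/(-100) = 12720 - 5*(-1)/100 = 12720 - 1*(-1/20) = 12720 + 1/20 = 254401/20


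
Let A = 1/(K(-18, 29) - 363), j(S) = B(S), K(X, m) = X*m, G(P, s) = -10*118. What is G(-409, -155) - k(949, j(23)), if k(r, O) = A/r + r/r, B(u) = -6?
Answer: -991880564/839865 ≈ -1181.0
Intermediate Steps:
G(P, s) = -1180
j(S) = -6
A = -1/885 (A = 1/(-18*29 - 363) = 1/(-522 - 363) = 1/(-885) = -1/885 ≈ -0.0011299)
k(r, O) = 1 - 1/(885*r) (k(r, O) = -1/(885*r) + r/r = -1/(885*r) + 1 = 1 - 1/(885*r))
G(-409, -155) - k(949, j(23)) = -1180 - (-1/885 + 949)/949 = -1180 - 839864/(949*885) = -1180 - 1*839864/839865 = -1180 - 839864/839865 = -991880564/839865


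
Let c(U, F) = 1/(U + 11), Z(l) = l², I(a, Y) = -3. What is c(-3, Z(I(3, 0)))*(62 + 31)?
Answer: 93/8 ≈ 11.625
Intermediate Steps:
c(U, F) = 1/(11 + U)
c(-3, Z(I(3, 0)))*(62 + 31) = (62 + 31)/(11 - 3) = 93/8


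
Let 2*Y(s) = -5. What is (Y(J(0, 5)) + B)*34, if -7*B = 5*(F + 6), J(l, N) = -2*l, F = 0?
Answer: -1615/7 ≈ -230.71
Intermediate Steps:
Y(s) = -5/2 (Y(s) = (1/2)*(-5) = -5/2)
B = -30/7 (B = -5*(0 + 6)/7 = -5*6/7 = -1/7*30 = -30/7 ≈ -4.2857)
(Y(J(0, 5)) + B)*34 = (-5/2 - 30/7)*34 = -95/14*34 = -1615/7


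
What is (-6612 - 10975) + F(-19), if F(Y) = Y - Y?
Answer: -17587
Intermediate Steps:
F(Y) = 0
(-6612 - 10975) + F(-19) = (-6612 - 10975) + 0 = -17587 + 0 = -17587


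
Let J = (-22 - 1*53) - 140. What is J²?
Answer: 46225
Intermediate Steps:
J = -215 (J = (-22 - 53) - 140 = -75 - 140 = -215)
J² = (-215)² = 46225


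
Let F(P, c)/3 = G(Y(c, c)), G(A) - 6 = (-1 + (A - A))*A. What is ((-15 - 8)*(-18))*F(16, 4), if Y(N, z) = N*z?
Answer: -12420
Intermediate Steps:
G(A) = 6 - A (G(A) = 6 + (-1 + (A - A))*A = 6 + (-1 + 0)*A = 6 - A)
F(P, c) = 18 - 3*c² (F(P, c) = 3*(6 - c*c) = 3*(6 - c²) = 18 - 3*c²)
((-15 - 8)*(-18))*F(16, 4) = ((-15 - 8)*(-18))*(18 - 3*4²) = (-23*(-18))*(18 - 3*16) = 414*(18 - 48) = 414*(-30) = -12420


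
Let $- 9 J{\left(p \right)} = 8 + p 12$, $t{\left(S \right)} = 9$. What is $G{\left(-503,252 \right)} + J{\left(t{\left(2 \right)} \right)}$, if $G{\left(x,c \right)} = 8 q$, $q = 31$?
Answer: $\frac{2116}{9} \approx 235.11$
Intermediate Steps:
$G{\left(x,c \right)} = 248$ ($G{\left(x,c \right)} = 8 \cdot 31 = 248$)
$J{\left(p \right)} = - \frac{8}{9} - \frac{4 p}{3}$ ($J{\left(p \right)} = - \frac{8 + p 12}{9} = - \frac{8 + 12 p}{9} = - \frac{8}{9} - \frac{4 p}{3}$)
$G{\left(-503,252 \right)} + J{\left(t{\left(2 \right)} \right)} = 248 - \frac{116}{9} = \frac{2116}{9}$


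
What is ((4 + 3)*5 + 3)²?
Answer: 1444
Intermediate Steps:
((4 + 3)*5 + 3)² = (7*5 + 3)² = (35 + 3)² = 38² = 1444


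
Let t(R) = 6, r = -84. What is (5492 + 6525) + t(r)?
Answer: 12023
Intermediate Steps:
(5492 + 6525) + t(r) = (5492 + 6525) + 6 = 12017 + 6 = 12023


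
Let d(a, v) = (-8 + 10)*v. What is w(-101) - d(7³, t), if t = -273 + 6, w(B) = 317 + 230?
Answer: 1081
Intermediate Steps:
w(B) = 547
t = -267
d(a, v) = 2*v
w(-101) - d(7³, t) = 547 - 2*(-267) = 547 - 1*(-534) = 547 + 534 = 1081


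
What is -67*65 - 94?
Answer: -4449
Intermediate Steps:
-67*65 - 94 = -4355 - 94 = -4449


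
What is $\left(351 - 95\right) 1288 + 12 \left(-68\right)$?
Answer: $328912$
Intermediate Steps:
$\left(351 - 95\right) 1288 + 12 \left(-68\right) = \left(351 - 95\right) 1288 - 816 = 256 \cdot 1288 - 816 = 329728 - 816 = 328912$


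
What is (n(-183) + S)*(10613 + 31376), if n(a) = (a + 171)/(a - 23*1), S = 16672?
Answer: 72104434558/103 ≈ 7.0004e+8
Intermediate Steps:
n(a) = (171 + a)/(-23 + a) (n(a) = (171 + a)/(a - 23) = (171 + a)/(-23 + a))
(n(-183) + S)*(10613 + 31376) = ((171 - 183)/(-23 - 183) + 16672)*(10613 + 31376) = (-12/(-206) + 16672)*41989 = (-1/206*(-12) + 16672)*41989 = (6/103 + 16672)*41989 = (1717222/103)*41989 = 72104434558/103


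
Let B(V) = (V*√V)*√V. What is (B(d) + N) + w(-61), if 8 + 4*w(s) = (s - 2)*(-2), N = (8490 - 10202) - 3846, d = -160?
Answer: 40143/2 ≈ 20072.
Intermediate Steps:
N = -5558 (N = -1712 - 3846 = -5558)
B(V) = V² (B(V) = V^(3/2)*√V = V²)
w(s) = -1 - s/2 (w(s) = -2 + ((s - 2)*(-2))/4 = -2 + ((-2 + s)*(-2))/4 = -2 + (4 - 2*s)/4 = -2 + (1 - s/2) = -1 - s/2)
(B(d) + N) + w(-61) = ((-160)² - 5558) + (-1 - ½*(-61)) = (25600 - 5558) + (-1 + 61/2) = 20042 + 59/2 = 40143/2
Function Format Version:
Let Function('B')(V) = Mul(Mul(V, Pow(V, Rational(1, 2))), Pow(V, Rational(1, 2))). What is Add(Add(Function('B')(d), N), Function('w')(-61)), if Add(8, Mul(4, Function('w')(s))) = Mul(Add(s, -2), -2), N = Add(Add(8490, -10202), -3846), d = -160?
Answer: Rational(40143, 2) ≈ 20072.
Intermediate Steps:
N = -5558 (N = Add(-1712, -3846) = -5558)
Function('B')(V) = Pow(V, 2) (Function('B')(V) = Mul(Pow(V, Rational(3, 2)), Pow(V, Rational(1, 2))) = Pow(V, 2))
Function('w')(s) = Add(-1, Mul(Rational(-1, 2), s)) (Function('w')(s) = Add(-2, Mul(Rational(1, 4), Mul(Add(s, -2), -2))) = Add(-2, Mul(Rational(1, 4), Mul(Add(-2, s), -2))) = Add(-2, Mul(Rational(1, 4), Add(4, Mul(-2, s)))) = Add(-2, Add(1, Mul(Rational(-1, 2), s))) = Add(-1, Mul(Rational(-1, 2), s)))
Add(Add(Function('B')(d), N), Function('w')(-61)) = Add(Add(Pow(-160, 2), -5558), Add(-1, Mul(Rational(-1, 2), -61))) = Add(Add(25600, -5558), Add(-1, Rational(61, 2))) = Add(20042, Rational(59, 2)) = Rational(40143, 2)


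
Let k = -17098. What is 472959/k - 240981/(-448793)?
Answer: -208140395349/7673462714 ≈ -27.125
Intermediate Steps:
472959/k - 240981/(-448793) = 472959/(-17098) - 240981/(-448793) = 472959*(-1/17098) - 240981*(-1/448793) = -472959/17098 + 240981/448793 = -208140395349/7673462714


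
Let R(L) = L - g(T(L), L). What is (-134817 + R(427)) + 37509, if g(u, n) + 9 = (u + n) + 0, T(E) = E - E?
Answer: -97299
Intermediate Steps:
T(E) = 0
g(u, n) = -9 + n + u (g(u, n) = -9 + ((u + n) + 0) = -9 + ((n + u) + 0) = -9 + (n + u) = -9 + n + u)
R(L) = 9 (R(L) = L - (-9 + L + 0) = L - (-9 + L) = L + (9 - L) = 9)
(-134817 + R(427)) + 37509 = (-134817 + 9) + 37509 = -134808 + 37509 = -97299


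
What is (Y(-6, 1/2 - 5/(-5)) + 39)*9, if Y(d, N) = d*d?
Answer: 675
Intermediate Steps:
Y(d, N) = d²
(Y(-6, 1/2 - 5/(-5)) + 39)*9 = ((-6)² + 39)*9 = (36 + 39)*9 = 75*9 = 675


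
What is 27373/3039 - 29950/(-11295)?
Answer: 26679739/2288367 ≈ 11.659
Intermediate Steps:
27373/3039 - 29950/(-11295) = 27373*(1/3039) - 29950*(-1/11295) = 27373/3039 + 5990/2259 = 26679739/2288367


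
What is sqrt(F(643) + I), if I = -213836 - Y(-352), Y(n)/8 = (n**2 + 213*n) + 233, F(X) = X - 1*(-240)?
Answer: I*sqrt(606241) ≈ 778.62*I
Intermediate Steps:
F(X) = 240 + X (F(X) = X + 240 = 240 + X)
Y(n) = 1864 + 8*n**2 + 1704*n (Y(n) = 8*((n**2 + 213*n) + 233) = 8*(233 + n**2 + 213*n) = 1864 + 8*n**2 + 1704*n)
I = -607124 (I = -213836 - (1864 + 8*(-352)**2 + 1704*(-352)) = -213836 - (1864 + 8*123904 - 599808) = -213836 - (1864 + 991232 - 599808) = -213836 - 1*393288 = -213836 - 393288 = -607124)
sqrt(F(643) + I) = sqrt((240 + 643) - 607124) = sqrt(883 - 607124) = sqrt(-606241) = I*sqrt(606241)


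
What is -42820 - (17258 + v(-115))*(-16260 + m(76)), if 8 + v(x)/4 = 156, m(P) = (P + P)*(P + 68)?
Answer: -100502620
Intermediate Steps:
m(P) = 2*P*(68 + P) (m(P) = (2*P)*(68 + P) = 2*P*(68 + P))
v(x) = 592 (v(x) = -32 + 4*156 = -32 + 624 = 592)
-42820 - (17258 + v(-115))*(-16260 + m(76)) = -42820 - (17258 + 592)*(-16260 + 2*76*(68 + 76)) = -42820 - 17850*(-16260 + 2*76*144) = -42820 - 17850*(-16260 + 21888) = -42820 - 17850*5628 = -42820 - 1*100459800 = -42820 - 100459800 = -100502620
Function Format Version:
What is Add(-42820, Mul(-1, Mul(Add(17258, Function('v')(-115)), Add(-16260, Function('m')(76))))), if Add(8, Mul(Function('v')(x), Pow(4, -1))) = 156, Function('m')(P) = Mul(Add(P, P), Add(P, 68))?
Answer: -100502620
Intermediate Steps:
Function('m')(P) = Mul(2, P, Add(68, P)) (Function('m')(P) = Mul(Mul(2, P), Add(68, P)) = Mul(2, P, Add(68, P)))
Function('v')(x) = 592 (Function('v')(x) = Add(-32, Mul(4, 156)) = Add(-32, 624) = 592)
Add(-42820, Mul(-1, Mul(Add(17258, Function('v')(-115)), Add(-16260, Function('m')(76))))) = Add(-42820, Mul(-1, Mul(Add(17258, 592), Add(-16260, Mul(2, 76, Add(68, 76)))))) = Add(-42820, Mul(-1, Mul(17850, Add(-16260, Mul(2, 76, 144))))) = Add(-42820, Mul(-1, Mul(17850, Add(-16260, 21888)))) = Add(-42820, Mul(-1, Mul(17850, 5628))) = Add(-42820, Mul(-1, 100459800)) = Add(-42820, -100459800) = -100502620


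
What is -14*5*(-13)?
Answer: 910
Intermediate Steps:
-14*5*(-13) = -70*(-13) = 910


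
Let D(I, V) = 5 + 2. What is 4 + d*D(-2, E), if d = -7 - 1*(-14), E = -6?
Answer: 53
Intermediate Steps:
D(I, V) = 7
d = 7 (d = -7 + 14 = 7)
4 + d*D(-2, E) = 4 + 7*7 = 4 + 49 = 53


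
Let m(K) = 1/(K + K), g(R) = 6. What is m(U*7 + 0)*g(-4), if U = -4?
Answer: -3/28 ≈ -0.10714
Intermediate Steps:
m(K) = 1/(2*K)
m(U*7 + 0)*g(-4) = (1/(2*(-4*7 + 0)))*6 = (1/(2*(-28 + 0)))*6 = ((1/2)/(-28))*6 = ((1/2)*(-1/28))*6 = -1/56*6 = -3/28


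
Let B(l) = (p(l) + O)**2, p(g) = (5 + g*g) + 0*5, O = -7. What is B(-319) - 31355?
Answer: 10354862726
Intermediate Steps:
p(g) = 5 + g**2 (p(g) = (5 + g**2) + 0 = 5 + g**2)
B(l) = (-2 + l**2)**2 (B(l) = ((5 + l**2) - 7)**2 = (-2 + l**2)**2)
B(-319) - 31355 = (-2 + (-319)**2)**2 - 31355 = (-2 + 101761)**2 - 31355 = 101759**2 - 31355 = 10354894081 - 31355 = 10354862726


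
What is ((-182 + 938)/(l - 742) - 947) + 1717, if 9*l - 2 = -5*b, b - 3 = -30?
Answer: 5029766/6541 ≈ 768.96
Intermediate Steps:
b = -27 (b = 3 - 30 = -27)
l = 137/9 (l = 2/9 + (-5*(-27))/9 = 2/9 + (⅑)*135 = 2/9 + 15 = 137/9 ≈ 15.222)
((-182 + 938)/(l - 742) - 947) + 1717 = ((-182 + 938)/(137/9 - 742) - 947) + 1717 = (756/(-6541/9) - 947) + 1717 = (756*(-9/6541) - 947) + 1717 = (-6804/6541 - 947) + 1717 = -6201131/6541 + 1717 = 5029766/6541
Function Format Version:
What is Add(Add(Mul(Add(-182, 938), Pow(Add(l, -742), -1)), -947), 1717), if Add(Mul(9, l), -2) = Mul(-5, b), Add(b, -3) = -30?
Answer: Rational(5029766, 6541) ≈ 768.96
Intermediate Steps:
b = -27 (b = Add(3, -30) = -27)
l = Rational(137, 9) (l = Add(Rational(2, 9), Mul(Rational(1, 9), Mul(-5, -27))) = Add(Rational(2, 9), Mul(Rational(1, 9), 135)) = Add(Rational(2, 9), 15) = Rational(137, 9) ≈ 15.222)
Add(Add(Mul(Add(-182, 938), Pow(Add(l, -742), -1)), -947), 1717) = Add(Add(Mul(Add(-182, 938), Pow(Add(Rational(137, 9), -742), -1)), -947), 1717) = Add(Add(Mul(756, Pow(Rational(-6541, 9), -1)), -947), 1717) = Add(Add(Mul(756, Rational(-9, 6541)), -947), 1717) = Add(Add(Rational(-6804, 6541), -947), 1717) = Add(Rational(-6201131, 6541), 1717) = Rational(5029766, 6541)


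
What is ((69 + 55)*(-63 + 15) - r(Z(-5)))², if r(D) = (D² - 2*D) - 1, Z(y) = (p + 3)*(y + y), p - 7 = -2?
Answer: 156525121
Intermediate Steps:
p = 5 (p = 7 - 2 = 5)
Z(y) = 16*y (Z(y) = (5 + 3)*(y + y) = 8*(2*y) = 16*y)
r(D) = -1 + D² - 2*D
((69 + 55)*(-63 + 15) - r(Z(-5)))² = ((69 + 55)*(-63 + 15) - (-1 + (16*(-5))² - 32*(-5)))² = (124*(-48) - (-1 + (-80)² - 2*(-80)))² = (-5952 - (-1 + 6400 + 160))² = (-5952 - 1*6559)² = (-5952 - 6559)² = (-12511)² = 156525121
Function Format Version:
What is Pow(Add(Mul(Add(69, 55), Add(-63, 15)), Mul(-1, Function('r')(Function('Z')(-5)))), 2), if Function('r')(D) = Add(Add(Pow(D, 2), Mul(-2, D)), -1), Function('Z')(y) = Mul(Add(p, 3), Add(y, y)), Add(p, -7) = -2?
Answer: 156525121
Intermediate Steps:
p = 5 (p = Add(7, -2) = 5)
Function('Z')(y) = Mul(16, y) (Function('Z')(y) = Mul(Add(5, 3), Add(y, y)) = Mul(8, Mul(2, y)) = Mul(16, y))
Function('r')(D) = Add(-1, Pow(D, 2), Mul(-2, D))
Pow(Add(Mul(Add(69, 55), Add(-63, 15)), Mul(-1, Function('r')(Function('Z')(-5)))), 2) = Pow(Add(Mul(Add(69, 55), Add(-63, 15)), Mul(-1, Add(-1, Pow(Mul(16, -5), 2), Mul(-2, Mul(16, -5))))), 2) = Pow(Add(Mul(124, -48), Mul(-1, Add(-1, Pow(-80, 2), Mul(-2, -80)))), 2) = Pow(Add(-5952, Mul(-1, Add(-1, 6400, 160))), 2) = Pow(Add(-5952, Mul(-1, 6559)), 2) = Pow(Add(-5952, -6559), 2) = Pow(-12511, 2) = 156525121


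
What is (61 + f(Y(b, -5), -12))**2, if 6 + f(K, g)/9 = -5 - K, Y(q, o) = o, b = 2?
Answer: 49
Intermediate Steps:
f(K, g) = -99 - 9*K (f(K, g) = -54 + 9*(-5 - K) = -54 + (-45 - 9*K) = -99 - 9*K)
(61 + f(Y(b, -5), -12))**2 = (61 + (-99 - 9*(-5)))**2 = (61 + (-99 + 45))**2 = (61 - 54)**2 = 7**2 = 49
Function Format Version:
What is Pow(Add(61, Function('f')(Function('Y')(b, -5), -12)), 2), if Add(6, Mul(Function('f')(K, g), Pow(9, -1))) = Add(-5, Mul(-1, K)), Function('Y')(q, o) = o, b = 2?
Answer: 49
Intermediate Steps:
Function('f')(K, g) = Add(-99, Mul(-9, K)) (Function('f')(K, g) = Add(-54, Mul(9, Add(-5, Mul(-1, K)))) = Add(-54, Add(-45, Mul(-9, K))) = Add(-99, Mul(-9, K)))
Pow(Add(61, Function('f')(Function('Y')(b, -5), -12)), 2) = Pow(Add(61, Add(-99, Mul(-9, -5))), 2) = Pow(Add(61, Add(-99, 45)), 2) = Pow(Add(61, -54), 2) = Pow(7, 2) = 49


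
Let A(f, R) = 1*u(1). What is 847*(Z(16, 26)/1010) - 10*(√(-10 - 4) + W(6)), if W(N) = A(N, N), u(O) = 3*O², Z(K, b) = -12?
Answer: -20232/505 - 10*I*√14 ≈ -40.063 - 37.417*I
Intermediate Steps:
A(f, R) = 3 (A(f, R) = 1*(3*1²) = 1*(3*1) = 1*3 = 3)
W(N) = 3
847*(Z(16, 26)/1010) - 10*(√(-10 - 4) + W(6)) = 847*(-12/1010) - 10*(√(-10 - 4) + 3) = 847*(-12*1/1010) - 10*(√(-14) + 3) = 847*(-6/505) - 10*(I*√14 + 3) = -5082/505 - 10*(3 + I*√14) = -5082/505 + (-30 - 10*I*√14) = -20232/505 - 10*I*√14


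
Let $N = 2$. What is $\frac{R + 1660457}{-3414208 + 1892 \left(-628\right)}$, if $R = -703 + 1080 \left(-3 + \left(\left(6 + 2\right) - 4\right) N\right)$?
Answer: $- \frac{832577}{2301192} \approx -0.3618$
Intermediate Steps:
$R = 4697$ ($R = -703 + 1080 \left(-3 + \left(\left(6 + 2\right) - 4\right) 2\right) = -703 + 1080 \left(-3 + \left(8 - 4\right) 2\right) = -703 + 1080 \left(-3 + 4 \cdot 2\right) = -703 + 1080 \left(-3 + 8\right) = -703 + 1080 \cdot 5 = -703 + 5400 = 4697$)
$\frac{R + 1660457}{-3414208 + 1892 \left(-628\right)} = \frac{4697 + 1660457}{-3414208 + 1892 \left(-628\right)} = \frac{1665154}{-3414208 - 1188176} = \frac{1665154}{-4602384} = 1665154 \left(- \frac{1}{4602384}\right) = - \frac{832577}{2301192}$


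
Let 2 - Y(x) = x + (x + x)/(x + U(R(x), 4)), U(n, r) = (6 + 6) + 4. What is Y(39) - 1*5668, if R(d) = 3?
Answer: -313853/55 ≈ -5706.4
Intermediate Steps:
U(n, r) = 16 (U(n, r) = 12 + 4 = 16)
Y(x) = 2 - x - 2*x/(16 + x) (Y(x) = 2 - (x + (x + x)/(x + 16)) = 2 - (x + (2*x)/(16 + x)) = 2 - (x + 2*x/(16 + x)) = 2 + (-x - 2*x/(16 + x)) = 2 - x - 2*x/(16 + x))
Y(39) - 1*5668 = (32 - 1*39² - 16*39)/(16 + 39) - 1*5668 = (32 - 1*1521 - 624)/55 - 5668 = (32 - 1521 - 624)/55 - 5668 = (1/55)*(-2113) - 5668 = -2113/55 - 5668 = -313853/55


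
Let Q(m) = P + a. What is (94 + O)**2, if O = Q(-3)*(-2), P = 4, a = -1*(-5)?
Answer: 5776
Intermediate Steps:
a = 5
Q(m) = 9 (Q(m) = 4 + 5 = 9)
O = -18 (O = 9*(-2) = -18)
(94 + O)**2 = (94 - 18)**2 = 76**2 = 5776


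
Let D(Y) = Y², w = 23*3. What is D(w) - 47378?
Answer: -42617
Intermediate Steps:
w = 69
D(w) - 47378 = 69² - 47378 = 4761 - 47378 = -42617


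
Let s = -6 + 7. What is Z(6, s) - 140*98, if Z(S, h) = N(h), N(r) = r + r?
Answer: -13718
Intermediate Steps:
N(r) = 2*r
s = 1
Z(S, h) = 2*h
Z(6, s) - 140*98 = 2*1 - 140*98 = 2 - 13720 = -13718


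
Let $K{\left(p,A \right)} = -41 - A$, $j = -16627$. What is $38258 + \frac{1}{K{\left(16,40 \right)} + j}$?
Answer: $\frac{639214663}{16708} \approx 38258.0$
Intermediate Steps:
$38258 + \frac{1}{K{\left(16,40 \right)} + j} = 38258 + \frac{1}{\left(-41 - 40\right) - 16627} = 38258 + \frac{1}{-81 - 16627} = 38258 + \frac{1}{-16708} = 38258 - \frac{1}{16708} = \frac{639214663}{16708}$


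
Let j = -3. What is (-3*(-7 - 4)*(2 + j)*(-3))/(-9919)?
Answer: -99/9919 ≈ -0.0099808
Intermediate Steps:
(-3*(-7 - 4)*(2 + j)*(-3))/(-9919) = (-3*(-7 - 4)*(2 - 3)*(-3))/(-9919) = (-(-33)*(-1)*(-3))*(-1/9919) = (-3*11*(-3))*(-1/9919) = -33*(-3)*(-1/9919) = 99*(-1/9919) = -99/9919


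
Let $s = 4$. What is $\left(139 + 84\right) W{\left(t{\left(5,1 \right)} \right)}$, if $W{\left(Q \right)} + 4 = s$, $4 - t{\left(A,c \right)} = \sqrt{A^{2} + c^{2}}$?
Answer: $0$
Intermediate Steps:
$t{\left(A,c \right)} = 4 - \sqrt{A^{2} + c^{2}}$
$W{\left(Q \right)} = 0$ ($W{\left(Q \right)} = -4 + 4 = 0$)
$\left(139 + 84\right) W{\left(t{\left(5,1 \right)} \right)} = \left(139 + 84\right) 0 = 223 \cdot 0 = 0$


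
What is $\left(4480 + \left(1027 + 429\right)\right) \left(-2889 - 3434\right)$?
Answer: $-37533328$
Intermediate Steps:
$\left(4480 + \left(1027 + 429\right)\right) \left(-2889 - 3434\right) = \left(4480 + 1456\right) \left(-6323\right) = 5936 \left(-6323\right) = -37533328$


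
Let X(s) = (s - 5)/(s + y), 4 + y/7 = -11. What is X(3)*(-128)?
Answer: -128/51 ≈ -2.5098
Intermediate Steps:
y = -105 (y = -28 + 7*(-11) = -28 - 77 = -105)
X(s) = (-5 + s)/(-105 + s) (X(s) = (s - 5)/(s - 105) = (-5 + s)/(-105 + s))
X(3)*(-128) = ((-5 + 3)/(-105 + 3))*(-128) = (-2/(-102))*(-128) = -1/102*(-2)*(-128) = (1/51)*(-128) = -128/51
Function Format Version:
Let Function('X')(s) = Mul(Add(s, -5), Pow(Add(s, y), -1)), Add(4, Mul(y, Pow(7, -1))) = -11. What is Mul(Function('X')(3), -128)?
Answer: Rational(-128, 51) ≈ -2.5098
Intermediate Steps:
y = -105 (y = Add(-28, Mul(7, -11)) = Add(-28, -77) = -105)
Function('X')(s) = Mul(Pow(Add(-105, s), -1), Add(-5, s)) (Function('X')(s) = Mul(Add(s, -5), Pow(Add(s, -105), -1)) = Mul(Add(-5, s), Pow(Add(-105, s), -1)) = Mul(Pow(Add(-105, s), -1), Add(-5, s)))
Mul(Function('X')(3), -128) = Mul(Mul(Pow(Add(-105, 3), -1), Add(-5, 3)), -128) = Mul(Mul(Pow(-102, -1), -2), -128) = Mul(Mul(Rational(-1, 102), -2), -128) = Mul(Rational(1, 51), -128) = Rational(-128, 51)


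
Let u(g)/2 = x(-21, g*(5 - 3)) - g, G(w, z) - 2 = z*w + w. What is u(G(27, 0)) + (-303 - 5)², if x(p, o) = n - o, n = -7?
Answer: 94676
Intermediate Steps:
G(w, z) = 2 + w + w*z (G(w, z) = 2 + (z*w + w) = 2 + (w*z + w) = 2 + (w + w*z) = 2 + w + w*z)
x(p, o) = -7 - o
u(g) = -14 - 6*g (u(g) = 2*((-7 - g*(5 - 3)) - g) = 2*((-7 - g*2) - g) = 2*((-7 - 2*g) - g) = 2*(-7 - 3*g) = -14 - 6*g)
u(G(27, 0)) + (-303 - 5)² = (-14 - 6*(2 + 27 + 27*0)) + (-303 - 5)² = (-14 - 6*(2 + 27 + 0)) + (-308)² = (-14 - 6*29) + 94864 = (-14 - 174) + 94864 = -188 + 94864 = 94676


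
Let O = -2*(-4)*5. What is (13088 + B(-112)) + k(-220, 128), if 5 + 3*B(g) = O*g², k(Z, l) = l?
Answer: 541403/3 ≈ 1.8047e+5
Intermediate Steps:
O = 40 (O = 8*5 = 40)
B(g) = -5/3 + 40*g²/3 (B(g) = -5/3 + (40*g²)/3 = -5/3 + 40*g²/3)
(13088 + B(-112)) + k(-220, 128) = (13088 + (-5/3 + (40/3)*(-112)²)) + 128 = (13088 + (-5/3 + (40/3)*12544)) + 128 = (13088 + (-5/3 + 501760/3)) + 128 = (13088 + 501755/3) + 128 = 541019/3 + 128 = 541403/3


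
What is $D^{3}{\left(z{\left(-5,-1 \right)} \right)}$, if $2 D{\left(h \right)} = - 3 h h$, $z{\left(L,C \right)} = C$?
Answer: $- \frac{27}{8} \approx -3.375$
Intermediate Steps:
$D{\left(h \right)} = - \frac{3 h^{2}}{2}$ ($D{\left(h \right)} = \frac{- 3 h h}{2} = \frac{\left(-3\right) h^{2}}{2} = - \frac{3 h^{2}}{2}$)
$D^{3}{\left(z{\left(-5,-1 \right)} \right)} = \left(- \frac{3 \left(-1\right)^{2}}{2}\right)^{3} = \left(\left(- \frac{3}{2}\right) 1\right)^{3} = \left(- \frac{3}{2}\right)^{3} = - \frac{27}{8}$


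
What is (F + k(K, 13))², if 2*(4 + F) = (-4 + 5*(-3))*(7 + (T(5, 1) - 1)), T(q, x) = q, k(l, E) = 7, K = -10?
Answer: 41209/4 ≈ 10302.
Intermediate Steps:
F = -217/2 (F = -4 + ((-4 + 5*(-3))*(7 + (5 - 1)))/2 = -4 + ((-4 - 15)*(7 + 4))/2 = -4 + (-19*11)/2 = -4 + (½)*(-209) = -4 - 209/2 = -217/2 ≈ -108.50)
(F + k(K, 13))² = (-217/2 + 7)² = (-203/2)² = 41209/4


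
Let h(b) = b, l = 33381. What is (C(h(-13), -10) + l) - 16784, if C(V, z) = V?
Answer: 16584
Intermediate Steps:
(C(h(-13), -10) + l) - 16784 = (-13 + 33381) - 16784 = 33368 - 16784 = 16584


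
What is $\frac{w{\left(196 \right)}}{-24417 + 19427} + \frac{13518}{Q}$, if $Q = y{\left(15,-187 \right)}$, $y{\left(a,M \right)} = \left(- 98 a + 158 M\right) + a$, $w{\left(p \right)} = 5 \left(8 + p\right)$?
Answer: $- \frac{9907584}{15469499} \approx -0.64046$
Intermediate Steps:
$w{\left(p \right)} = 40 + 5 p$
$y{\left(a,M \right)} = - 97 a + 158 M$
$Q = -31001$ ($Q = \left(-97\right) 15 + 158 \left(-187\right) = -1455 - 29546 = -31001$)
$\frac{w{\left(196 \right)}}{-24417 + 19427} + \frac{13518}{Q} = \frac{40 + 5 \cdot 196}{-24417 + 19427} + \frac{13518}{-31001} = \frac{40 + 980}{-4990} + 13518 \left(- \frac{1}{31001}\right) = 1020 \left(- \frac{1}{4990}\right) - \frac{13518}{31001} = - \frac{102}{499} - \frac{13518}{31001} = - \frac{9907584}{15469499}$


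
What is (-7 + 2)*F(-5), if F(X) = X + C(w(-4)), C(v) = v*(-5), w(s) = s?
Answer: -75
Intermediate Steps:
C(v) = -5*v
F(X) = 20 + X (F(X) = X - 5*(-4) = X + 20 = 20 + X)
(-7 + 2)*F(-5) = (-7 + 2)*(20 - 5) = -5*15 = -75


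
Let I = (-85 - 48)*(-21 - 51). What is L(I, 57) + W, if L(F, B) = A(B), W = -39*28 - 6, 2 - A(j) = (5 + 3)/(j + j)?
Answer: -62476/57 ≈ -1096.1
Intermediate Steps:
A(j) = 2 - 4/j (A(j) = 2 - (5 + 3)/(j + j) = 2 - 8/(2*j) = 2 - 8*1/(2*j) = 2 - 4/j)
I = 9576 (I = -133*(-72) = 9576)
W = -1098 (W = -1092 - 6 = -1098)
L(F, B) = 2 - 4/B
L(I, 57) + W = (2 - 4/57) - 1098 = 110/57 - 1098 = -62476/57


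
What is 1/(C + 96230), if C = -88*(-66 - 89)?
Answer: 1/109870 ≈ 9.1017e-6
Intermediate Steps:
C = 13640 (C = -88*(-155) = 13640)
1/(C + 96230) = 1/(13640 + 96230) = 1/109870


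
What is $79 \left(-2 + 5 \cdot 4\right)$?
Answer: $1422$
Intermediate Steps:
$79 \left(-2 + 5 \cdot 4\right) = 79 \left(-2 + 20\right) = 79 \cdot 18 = 1422$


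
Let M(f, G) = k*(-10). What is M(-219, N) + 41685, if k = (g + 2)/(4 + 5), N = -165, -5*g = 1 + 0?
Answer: 41683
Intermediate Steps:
g = -⅕ (g = -(1 + 0)/5 = -⅕*1 = -⅕ ≈ -0.20000)
k = ⅕ (k = (-⅕ + 2)/(4 + 5) = (9/5)/9 = (9/5)*(⅑) = ⅕ ≈ 0.20000)
M(f, G) = -2 (M(f, G) = (⅕)*(-10) = -2)
M(-219, N) + 41685 = -2 + 41685 = 41683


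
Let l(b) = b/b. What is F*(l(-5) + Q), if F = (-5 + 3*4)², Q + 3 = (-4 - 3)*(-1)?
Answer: 245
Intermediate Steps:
Q = 4 (Q = -3 + (-4 - 3)*(-1) = -3 - 7*(-1) = -3 + 7 = 4)
F = 49 (F = (-5 + 12)² = 7² = 49)
l(b) = 1
F*(l(-5) + Q) = 49*(1 + 4) = 49*5 = 245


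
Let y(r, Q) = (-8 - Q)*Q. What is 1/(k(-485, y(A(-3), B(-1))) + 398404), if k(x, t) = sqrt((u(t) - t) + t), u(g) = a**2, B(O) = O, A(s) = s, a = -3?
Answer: 1/398407 ≈ 2.5100e-6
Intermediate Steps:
u(g) = 9 (u(g) = (-3)**2 = 9)
y(r, Q) = Q*(-8 - Q)
k(x, t) = 3 (k(x, t) = sqrt((9 - t) + t) = sqrt(9) = 3)
1/(k(-485, y(A(-3), B(-1))) + 398404) = 1/(3 + 398404) = 1/398407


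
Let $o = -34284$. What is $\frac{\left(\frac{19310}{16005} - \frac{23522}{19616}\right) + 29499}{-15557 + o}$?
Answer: $- \frac{926133372127}{1564778530128} \approx -0.59186$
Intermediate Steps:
$\frac{\left(\frac{19310}{16005} - \frac{23522}{19616}\right) + 29499}{-15557 + o} = \frac{\left(\frac{19310}{16005} - \frac{23522}{19616}\right) + 29499}{-15557 - 34284} = \frac{\left(19310 \cdot \frac{1}{16005} - \frac{11761}{9808}\right) + 29499}{-49841} = \left(\left(\frac{3862}{3201} - \frac{11761}{9808}\right) + 29499\right) \left(- \frac{1}{49841}\right) = \left(\frac{231535}{31395408} + 29499\right) \left(- \frac{1}{49841}\right) = \frac{926133372127}{31395408} \left(- \frac{1}{49841}\right) = - \frac{926133372127}{1564778530128}$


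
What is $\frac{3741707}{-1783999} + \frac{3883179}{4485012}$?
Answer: $- \frac{469238730603}{381012234428} \approx -1.2316$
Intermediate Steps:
$\frac{3741707}{-1783999} + \frac{3883179}{4485012} = 3741707 \left(- \frac{1}{1783999}\right) + 3883179 \cdot \frac{1}{4485012} = - \frac{3741707}{1783999} + \frac{1294393}{1495004} = - \frac{469238730603}{381012234428}$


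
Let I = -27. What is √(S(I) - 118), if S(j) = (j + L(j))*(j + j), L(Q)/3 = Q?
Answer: √5714 ≈ 75.591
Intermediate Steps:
L(Q) = 3*Q
S(j) = 8*j² (S(j) = (j + 3*j)*(j + j) = (4*j)*(2*j) = 8*j²)
√(S(I) - 118) = √(8*(-27)² - 118) = √(8*729 - 118) = √(5832 - 118) = √5714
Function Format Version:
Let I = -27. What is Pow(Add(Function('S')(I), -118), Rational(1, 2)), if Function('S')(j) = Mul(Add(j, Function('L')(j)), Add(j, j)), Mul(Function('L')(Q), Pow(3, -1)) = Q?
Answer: Pow(5714, Rational(1, 2)) ≈ 75.591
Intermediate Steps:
Function('L')(Q) = Mul(3, Q)
Function('S')(j) = Mul(8, Pow(j, 2)) (Function('S')(j) = Mul(Add(j, Mul(3, j)), Add(j, j)) = Mul(Mul(4, j), Mul(2, j)) = Mul(8, Pow(j, 2)))
Pow(Add(Function('S')(I), -118), Rational(1, 2)) = Pow(Add(Mul(8, Pow(-27, 2)), -118), Rational(1, 2)) = Pow(Add(Mul(8, 729), -118), Rational(1, 2)) = Pow(Add(5832, -118), Rational(1, 2)) = Pow(5714, Rational(1, 2))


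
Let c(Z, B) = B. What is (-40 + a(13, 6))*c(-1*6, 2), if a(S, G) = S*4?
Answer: 24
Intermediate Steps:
a(S, G) = 4*S
(-40 + a(13, 6))*c(-1*6, 2) = (-40 + 4*13)*2 = (-40 + 52)*2 = 12*2 = 24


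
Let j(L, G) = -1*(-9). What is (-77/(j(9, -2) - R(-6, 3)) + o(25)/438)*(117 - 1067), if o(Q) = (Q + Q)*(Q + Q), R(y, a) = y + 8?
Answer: 1101050/219 ≈ 5027.6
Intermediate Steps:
j(L, G) = 9
R(y, a) = 8 + y
o(Q) = 4*Q**2 (o(Q) = (2*Q)*(2*Q) = 4*Q**2)
(-77/(j(9, -2) - R(-6, 3)) + o(25)/438)*(117 - 1067) = (-77/(9 - (8 - 6)) + (4*25**2)/438)*(117 - 1067) = (-77/(9 - 1*2) + (4*625)*(1/438))*(-950) = (-77/(9 - 2) + 2500*(1/438))*(-950) = (-77/7 + 1250/219)*(-950) = (-77*1/7 + 1250/219)*(-950) = (-11 + 1250/219)*(-950) = -1159/219*(-950) = 1101050/219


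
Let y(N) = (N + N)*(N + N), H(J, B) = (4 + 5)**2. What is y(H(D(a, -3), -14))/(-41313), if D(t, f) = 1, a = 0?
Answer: -8748/13771 ≈ -0.63525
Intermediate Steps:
H(J, B) = 81 (H(J, B) = 9**2 = 81)
y(N) = 4*N**2 (y(N) = (2*N)*(2*N) = 4*N**2)
y(H(D(a, -3), -14))/(-41313) = (4*81**2)/(-41313) = (4*6561)*(-1/41313) = 26244*(-1/41313) = -8748/13771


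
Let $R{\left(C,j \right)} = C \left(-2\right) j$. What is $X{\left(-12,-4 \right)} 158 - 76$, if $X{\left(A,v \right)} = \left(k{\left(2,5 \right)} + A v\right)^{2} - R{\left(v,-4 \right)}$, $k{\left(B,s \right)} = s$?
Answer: $448802$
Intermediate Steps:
$R{\left(C,j \right)} = - 2 C j$
$X{\left(A,v \right)} = \left(5 + A v\right)^{2} - 8 v$ ($X{\left(A,v \right)} = \left(5 + A v\right)^{2} - \left(-2\right) v \left(-4\right) = \left(5 + A v\right)^{2} - 8 v$)
$X{\left(-12,-4 \right)} 158 - 76 = \left(\left(5 - -48\right)^{2} - -32\right) 158 - 76 = \left(\left(5 + 48\right)^{2} + 32\right) 158 - 76 = \left(53^{2} + 32\right) 158 - 76 = \left(2809 + 32\right) 158 - 76 = 2841 \cdot 158 - 76 = 448878 - 76 = 448802$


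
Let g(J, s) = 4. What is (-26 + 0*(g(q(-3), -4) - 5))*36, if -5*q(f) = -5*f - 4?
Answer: -936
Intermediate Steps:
q(f) = ⅘ + f (q(f) = -(-5*f - 4)/5 = -(-4 - 5*f)/5 = ⅘ + f)
(-26 + 0*(g(q(-3), -4) - 5))*36 = (-26 + 0*(4 - 5))*36 = (-26 + 0*(-1))*36 = (-26 + 0)*36 = -26*36 = -936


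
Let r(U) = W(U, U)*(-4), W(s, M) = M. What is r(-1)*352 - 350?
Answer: 1058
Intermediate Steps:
r(U) = -4*U (r(U) = U*(-4) = -4*U)
r(-1)*352 - 350 = -4*(-1)*352 - 350 = 4*352 - 350 = 1408 - 350 = 1058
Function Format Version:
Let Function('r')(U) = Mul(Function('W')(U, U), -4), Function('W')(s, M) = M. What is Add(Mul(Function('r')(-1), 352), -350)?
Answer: 1058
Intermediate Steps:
Function('r')(U) = Mul(-4, U) (Function('r')(U) = Mul(U, -4) = Mul(-4, U))
Add(Mul(Function('r')(-1), 352), -350) = Add(Mul(Mul(-4, -1), 352), -350) = Add(Mul(4, 352), -350) = Add(1408, -350) = 1058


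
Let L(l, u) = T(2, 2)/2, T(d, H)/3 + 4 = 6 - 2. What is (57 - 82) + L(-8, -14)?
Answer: -25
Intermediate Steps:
T(d, H) = 0 (T(d, H) = -12 + 3*(6 - 2) = -12 + 3*4 = -12 + 12 = 0)
L(l, u) = 0 (L(l, u) = 0/2 = 0*(½) = 0)
(57 - 82) + L(-8, -14) = (57 - 82) + 0 = -25 + 0 = -25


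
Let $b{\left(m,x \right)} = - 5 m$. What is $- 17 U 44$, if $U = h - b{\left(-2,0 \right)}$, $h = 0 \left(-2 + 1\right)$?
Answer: $7480$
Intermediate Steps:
$h = 0$ ($h = 0 \left(-1\right) = 0$)
$U = -10$ ($U = 0 - \left(-5\right) \left(-2\right) = 0 - 10 = -10$)
$- 17 U 44 = \left(-17\right) \left(-10\right) 44 = 170 \cdot 44 = 7480$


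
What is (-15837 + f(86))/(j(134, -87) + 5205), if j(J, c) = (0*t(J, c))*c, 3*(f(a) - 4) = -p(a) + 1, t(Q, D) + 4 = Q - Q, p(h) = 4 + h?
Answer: -47588/15615 ≈ -3.0476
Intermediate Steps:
t(Q, D) = -4 (t(Q, D) = -4 + (Q - Q) = -4 + 0 = -4)
f(a) = 3 - a/3 (f(a) = 4 + (-(4 + a) + 1)/3 = 4 + ((-4 - a) + 1)/3 = 4 + (-3 - a)/3 = 4 + (-1 - a/3) = 3 - a/3)
j(J, c) = 0 (j(J, c) = (0*(-4))*c = 0*c = 0)
(-15837 + f(86))/(j(134, -87) + 5205) = (-15837 + (3 - 1/3*86))/(0 + 5205) = (-15837 + (3 - 86/3))/5205 = (-15837 - 77/3)*(1/5205) = -47588/3*1/5205 = -47588/15615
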